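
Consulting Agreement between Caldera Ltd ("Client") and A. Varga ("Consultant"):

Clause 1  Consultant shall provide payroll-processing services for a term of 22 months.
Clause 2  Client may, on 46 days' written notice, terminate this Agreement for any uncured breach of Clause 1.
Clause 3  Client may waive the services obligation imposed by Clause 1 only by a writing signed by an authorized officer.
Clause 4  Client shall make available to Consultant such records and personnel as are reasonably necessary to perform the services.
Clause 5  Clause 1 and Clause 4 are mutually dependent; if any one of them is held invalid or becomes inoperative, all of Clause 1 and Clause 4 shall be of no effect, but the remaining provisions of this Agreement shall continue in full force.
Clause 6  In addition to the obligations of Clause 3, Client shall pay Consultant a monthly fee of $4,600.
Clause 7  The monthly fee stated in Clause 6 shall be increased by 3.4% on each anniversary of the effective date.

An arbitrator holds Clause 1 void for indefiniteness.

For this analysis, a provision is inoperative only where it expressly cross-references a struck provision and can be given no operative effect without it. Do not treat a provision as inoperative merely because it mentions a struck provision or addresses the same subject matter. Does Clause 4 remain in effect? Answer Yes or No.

No

Clause 1 is struck. The only function of Clause 2 is the termination right for breach of Clause 1, so it cannot stand once Clause 1 is removed. Clause 3 merely fixes the waiver condition for Clause 1; with Clause 1 gone it has nothing to operate on and falls away. Clause 6 mentions Clause 3 but its own obligation stands independently of Clause 3, so Clause 6 is not affected. Clause 5 declares Clause 1 and Clause 4 mutually dependent; since one of them has fallen, all of them are of no effect. That brings down Clause 4 as well. The remainder continues in force under Clause 5. The provisions still in force are Clause 5, Clause 6, and Clause 7. Clause 4 is among the inoperative provisions, so the answer is no.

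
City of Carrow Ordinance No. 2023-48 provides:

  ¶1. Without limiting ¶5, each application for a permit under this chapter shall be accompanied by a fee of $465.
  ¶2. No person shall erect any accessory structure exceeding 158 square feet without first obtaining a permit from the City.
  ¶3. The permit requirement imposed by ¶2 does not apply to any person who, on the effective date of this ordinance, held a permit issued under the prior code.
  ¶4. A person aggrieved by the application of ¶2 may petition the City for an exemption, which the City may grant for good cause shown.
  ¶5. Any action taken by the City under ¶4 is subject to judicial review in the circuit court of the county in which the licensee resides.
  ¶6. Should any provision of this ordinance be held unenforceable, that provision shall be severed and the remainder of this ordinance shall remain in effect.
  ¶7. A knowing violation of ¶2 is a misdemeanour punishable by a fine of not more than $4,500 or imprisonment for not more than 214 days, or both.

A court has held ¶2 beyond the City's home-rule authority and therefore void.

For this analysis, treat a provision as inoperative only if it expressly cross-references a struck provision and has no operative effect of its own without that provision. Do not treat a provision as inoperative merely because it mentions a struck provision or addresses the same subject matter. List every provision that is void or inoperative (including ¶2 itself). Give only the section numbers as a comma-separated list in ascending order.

2, 3, 4, 5, 7

¶2 is struck. ¶3 has no operative effect of its own apart from ¶2 and is therefore inoperative. ¶4 operates only by reference to ¶2, so it falls with ¶2. The only function of ¶7 is the criminal penalty for violating ¶2, so it cannot stand once ¶2 is removed. ¶5 has no operative effect of its own apart from ¶4 and is therefore inoperative. Although ¶1 refers to ¶5, its operative terms do not depend on ¶5, so it remains in effect. ¶6 is a severability clause and preserves every provision that can still be given independent effect. The provisions still in force are ¶1 and ¶6.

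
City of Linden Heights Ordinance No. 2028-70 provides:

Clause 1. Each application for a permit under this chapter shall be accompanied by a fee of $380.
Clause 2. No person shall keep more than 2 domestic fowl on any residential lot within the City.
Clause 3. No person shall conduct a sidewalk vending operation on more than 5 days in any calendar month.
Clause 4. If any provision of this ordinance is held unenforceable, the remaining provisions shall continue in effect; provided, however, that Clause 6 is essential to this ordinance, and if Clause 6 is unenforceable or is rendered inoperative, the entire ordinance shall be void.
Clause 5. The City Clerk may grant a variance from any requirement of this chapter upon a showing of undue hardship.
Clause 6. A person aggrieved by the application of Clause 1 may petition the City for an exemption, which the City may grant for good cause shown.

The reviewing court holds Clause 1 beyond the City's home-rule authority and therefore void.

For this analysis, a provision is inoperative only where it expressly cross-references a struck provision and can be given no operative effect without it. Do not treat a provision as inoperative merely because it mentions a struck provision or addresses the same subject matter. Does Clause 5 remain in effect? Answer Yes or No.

No

Clause 1 is struck. Clause 6 has no operative effect of its own apart from Clause 1 and is therefore inoperative. Clause 4 makes Clause 6 an essential term, and Clause 6 has been rendered inoperative by the cascade; under Clause 4, the entire ordinance is therefore void. No provision of the ordinance survives. Clause 5 is among the inoperative provisions, so the answer is no.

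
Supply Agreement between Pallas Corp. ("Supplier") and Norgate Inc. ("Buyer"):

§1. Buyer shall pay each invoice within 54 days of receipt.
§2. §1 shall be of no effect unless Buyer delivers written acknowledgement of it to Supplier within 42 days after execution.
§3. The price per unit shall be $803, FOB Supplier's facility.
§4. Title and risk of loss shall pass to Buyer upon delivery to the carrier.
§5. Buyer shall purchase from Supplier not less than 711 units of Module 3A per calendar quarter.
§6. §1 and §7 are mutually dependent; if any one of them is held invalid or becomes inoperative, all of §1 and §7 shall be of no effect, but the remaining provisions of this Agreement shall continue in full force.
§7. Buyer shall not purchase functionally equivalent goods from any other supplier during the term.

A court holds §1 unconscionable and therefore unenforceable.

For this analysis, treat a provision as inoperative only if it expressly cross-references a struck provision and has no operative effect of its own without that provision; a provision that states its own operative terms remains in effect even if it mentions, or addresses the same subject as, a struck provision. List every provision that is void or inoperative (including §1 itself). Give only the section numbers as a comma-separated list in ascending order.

§1 is struck. §2 merely fixes the acknowledgement condition for §1; with §1 gone it has nothing to operate on and falls away. §6 declares §1 and §7 mutually dependent; since one of them has fallen, all of them are of no effect. That brings down §7 as well. The remainder continues in force under §6. The provisions still in force are §3, §4, §5, and §6.

1, 2, 7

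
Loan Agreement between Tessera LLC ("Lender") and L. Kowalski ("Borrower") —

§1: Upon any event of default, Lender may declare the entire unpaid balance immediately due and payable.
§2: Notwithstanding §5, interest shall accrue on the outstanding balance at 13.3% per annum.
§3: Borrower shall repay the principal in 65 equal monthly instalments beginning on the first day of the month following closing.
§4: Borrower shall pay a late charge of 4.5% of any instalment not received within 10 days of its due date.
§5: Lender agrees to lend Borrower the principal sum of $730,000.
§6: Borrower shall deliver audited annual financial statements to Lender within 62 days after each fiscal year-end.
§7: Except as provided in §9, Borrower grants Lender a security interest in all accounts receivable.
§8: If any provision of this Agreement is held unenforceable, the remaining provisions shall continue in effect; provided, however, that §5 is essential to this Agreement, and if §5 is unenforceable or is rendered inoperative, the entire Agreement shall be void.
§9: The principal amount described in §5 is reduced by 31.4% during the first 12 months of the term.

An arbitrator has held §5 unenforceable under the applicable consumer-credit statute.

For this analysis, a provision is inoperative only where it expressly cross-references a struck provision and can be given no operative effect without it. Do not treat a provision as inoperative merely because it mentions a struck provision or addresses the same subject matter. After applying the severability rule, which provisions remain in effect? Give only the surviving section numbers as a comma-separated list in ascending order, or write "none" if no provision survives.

none

§5 is struck. §9 operates only by reference to §5, so it falls with §5. §8 makes §5 an essential term, and §5 is the provision held invalid; under §8, the entire Agreement is therefore void. No provision of the Agreement survives.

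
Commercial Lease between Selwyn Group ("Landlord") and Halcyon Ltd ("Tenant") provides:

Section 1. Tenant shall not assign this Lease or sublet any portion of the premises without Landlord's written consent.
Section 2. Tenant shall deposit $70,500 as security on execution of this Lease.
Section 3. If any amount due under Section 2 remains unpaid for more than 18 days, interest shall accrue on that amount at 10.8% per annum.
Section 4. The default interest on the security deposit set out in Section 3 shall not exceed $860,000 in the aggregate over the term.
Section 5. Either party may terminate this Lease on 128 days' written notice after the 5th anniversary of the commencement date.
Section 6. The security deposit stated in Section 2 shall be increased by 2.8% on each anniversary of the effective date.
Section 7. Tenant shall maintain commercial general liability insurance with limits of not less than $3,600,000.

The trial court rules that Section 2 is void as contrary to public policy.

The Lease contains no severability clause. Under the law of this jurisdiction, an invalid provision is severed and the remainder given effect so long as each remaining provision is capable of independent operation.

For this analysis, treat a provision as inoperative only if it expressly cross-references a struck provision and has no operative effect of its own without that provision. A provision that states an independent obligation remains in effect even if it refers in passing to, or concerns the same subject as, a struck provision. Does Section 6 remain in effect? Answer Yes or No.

No

Section 2 is struck. Section 3 operates only by reference to Section 2, so it falls with Section 2. Section 6 has no operative effect of its own apart from Section 2 and is therefore inoperative. The whole of Section 4 is the aggregate cap on the default interest on the security deposit, defined by reference to Section 3, so Section 4 cannot stand once Section 3 is removed. With no severability clause, the stated default rule severs what cannot stand and enforces each remaining provision that can operate on its own. Section 1, Section 5, and Section 7 remain in effect. Section 6 is among the inoperative provisions, so the answer is no.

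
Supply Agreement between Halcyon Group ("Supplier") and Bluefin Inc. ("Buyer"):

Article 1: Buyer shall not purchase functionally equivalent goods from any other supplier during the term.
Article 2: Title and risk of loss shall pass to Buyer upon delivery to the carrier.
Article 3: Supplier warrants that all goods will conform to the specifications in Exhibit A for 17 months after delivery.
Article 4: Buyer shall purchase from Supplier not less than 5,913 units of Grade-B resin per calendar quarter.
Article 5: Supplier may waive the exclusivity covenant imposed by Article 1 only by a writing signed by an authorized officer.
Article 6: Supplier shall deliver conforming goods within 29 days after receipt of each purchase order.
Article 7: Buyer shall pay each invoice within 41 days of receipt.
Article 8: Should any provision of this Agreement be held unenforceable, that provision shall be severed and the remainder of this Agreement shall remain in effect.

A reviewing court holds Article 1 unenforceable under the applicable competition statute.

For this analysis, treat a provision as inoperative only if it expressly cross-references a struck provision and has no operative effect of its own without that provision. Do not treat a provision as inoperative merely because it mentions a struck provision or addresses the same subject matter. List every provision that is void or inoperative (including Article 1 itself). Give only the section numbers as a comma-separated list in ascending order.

Article 1 is struck. Article 5 merely fixes the waiver condition for Article 1; with Article 1 gone it has nothing to operate on and falls away. Under the severability clause in Article 8, the remaining provisions continue in force. Article 2, Article 3, Article 4, Article 6, Article 7, and Article 8 remain in effect.

1, 5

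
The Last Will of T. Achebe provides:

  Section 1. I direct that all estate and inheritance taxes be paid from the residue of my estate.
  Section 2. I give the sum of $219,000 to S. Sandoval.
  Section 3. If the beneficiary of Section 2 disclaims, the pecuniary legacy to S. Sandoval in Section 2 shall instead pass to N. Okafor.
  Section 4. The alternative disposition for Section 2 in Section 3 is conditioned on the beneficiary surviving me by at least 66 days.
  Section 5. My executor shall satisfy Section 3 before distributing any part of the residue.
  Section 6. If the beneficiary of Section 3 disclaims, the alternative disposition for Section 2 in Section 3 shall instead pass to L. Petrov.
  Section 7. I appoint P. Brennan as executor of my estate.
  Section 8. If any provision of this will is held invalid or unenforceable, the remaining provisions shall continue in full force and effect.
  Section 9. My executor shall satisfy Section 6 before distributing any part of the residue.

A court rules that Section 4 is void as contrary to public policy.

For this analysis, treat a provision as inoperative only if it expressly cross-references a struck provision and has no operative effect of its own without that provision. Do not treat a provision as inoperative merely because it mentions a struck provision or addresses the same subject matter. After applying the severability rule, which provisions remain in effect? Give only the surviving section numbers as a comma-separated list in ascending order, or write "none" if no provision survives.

1, 2, 3, 5, 6, 7, 8, 9

Section 4 is struck. Nothing else in the will is defined by reference to Section 4. Under the severability clause in Section 8, the remaining provisions continue in force. That leaves Section 1, Section 2, Section 3, Section 5, Section 6, Section 7, Section 8, and Section 9 in effect.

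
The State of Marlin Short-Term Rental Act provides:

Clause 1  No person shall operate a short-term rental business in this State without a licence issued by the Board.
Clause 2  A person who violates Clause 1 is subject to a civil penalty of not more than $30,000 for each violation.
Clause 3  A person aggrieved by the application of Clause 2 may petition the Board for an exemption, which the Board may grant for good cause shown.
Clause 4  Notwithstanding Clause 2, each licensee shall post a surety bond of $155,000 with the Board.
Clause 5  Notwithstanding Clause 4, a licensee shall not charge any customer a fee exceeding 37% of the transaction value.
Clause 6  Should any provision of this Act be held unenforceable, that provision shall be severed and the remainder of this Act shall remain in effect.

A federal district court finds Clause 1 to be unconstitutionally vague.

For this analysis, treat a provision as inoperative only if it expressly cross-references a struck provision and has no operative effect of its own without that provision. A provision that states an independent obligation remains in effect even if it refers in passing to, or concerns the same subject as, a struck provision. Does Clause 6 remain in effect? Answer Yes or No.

Yes

Clause 1 is struck. The only function of Clause 2 is the civil penalty for violating Clause 1, so it cannot stand once Clause 1 is removed. Clause 3 operates only by reference to Clause 2, so it falls with Clause 2. Clause 4 mentions Clause 2 but its own obligation stands independently of Clause 2, so Clause 4 is not affected. Clause 6 is a severability clause and preserves every provision that can still be given independent effect. The provisions still in force are Clause 4, Clause 5, and Clause 6. Clause 6 is among the surviving provisions, so the answer is yes.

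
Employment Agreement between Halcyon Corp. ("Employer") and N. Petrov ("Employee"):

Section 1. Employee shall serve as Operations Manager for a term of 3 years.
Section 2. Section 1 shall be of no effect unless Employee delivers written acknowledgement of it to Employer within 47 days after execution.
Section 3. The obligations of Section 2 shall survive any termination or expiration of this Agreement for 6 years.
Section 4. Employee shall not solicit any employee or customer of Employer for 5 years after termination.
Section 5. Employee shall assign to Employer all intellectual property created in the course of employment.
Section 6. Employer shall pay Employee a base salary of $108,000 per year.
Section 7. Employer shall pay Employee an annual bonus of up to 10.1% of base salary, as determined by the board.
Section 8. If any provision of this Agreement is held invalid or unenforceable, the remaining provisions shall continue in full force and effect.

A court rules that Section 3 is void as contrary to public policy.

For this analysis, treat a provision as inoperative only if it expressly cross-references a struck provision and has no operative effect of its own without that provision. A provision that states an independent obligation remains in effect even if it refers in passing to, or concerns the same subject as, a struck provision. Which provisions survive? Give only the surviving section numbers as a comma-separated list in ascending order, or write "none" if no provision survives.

1, 2, 4, 5, 6, 7, 8

Section 3 is struck. No other provision's operative terms depend on Section 3. Section 8 is a severability clause and preserves every provision that can still be given independent effect. That leaves Section 1, Section 2, Section 4, Section 5, Section 6, Section 7, and Section 8 in effect.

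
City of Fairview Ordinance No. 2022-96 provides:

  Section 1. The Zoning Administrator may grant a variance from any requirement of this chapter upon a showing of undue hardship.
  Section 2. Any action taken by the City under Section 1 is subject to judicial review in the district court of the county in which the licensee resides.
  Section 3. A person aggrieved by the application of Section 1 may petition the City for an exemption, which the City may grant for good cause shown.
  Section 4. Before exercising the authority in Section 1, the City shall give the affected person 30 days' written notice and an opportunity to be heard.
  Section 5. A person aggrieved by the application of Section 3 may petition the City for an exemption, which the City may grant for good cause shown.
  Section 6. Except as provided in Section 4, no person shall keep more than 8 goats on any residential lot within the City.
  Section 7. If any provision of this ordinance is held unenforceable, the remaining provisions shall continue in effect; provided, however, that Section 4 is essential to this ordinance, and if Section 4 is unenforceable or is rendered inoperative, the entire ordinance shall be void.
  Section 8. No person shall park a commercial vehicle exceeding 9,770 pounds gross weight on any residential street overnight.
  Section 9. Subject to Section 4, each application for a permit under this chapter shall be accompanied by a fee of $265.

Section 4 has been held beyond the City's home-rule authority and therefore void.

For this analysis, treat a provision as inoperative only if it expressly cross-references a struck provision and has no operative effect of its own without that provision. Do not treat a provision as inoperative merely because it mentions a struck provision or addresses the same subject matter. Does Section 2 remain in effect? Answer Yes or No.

Section 4 is struck. No other provision's operative terms depend on Section 4. Section 7 makes Section 4 an essential term, and Section 4 is the provision held invalid; under Section 7, the entire ordinance is therefore void. No provision of the ordinance survives. Section 2 is among the inoperative provisions, so the answer is no.

No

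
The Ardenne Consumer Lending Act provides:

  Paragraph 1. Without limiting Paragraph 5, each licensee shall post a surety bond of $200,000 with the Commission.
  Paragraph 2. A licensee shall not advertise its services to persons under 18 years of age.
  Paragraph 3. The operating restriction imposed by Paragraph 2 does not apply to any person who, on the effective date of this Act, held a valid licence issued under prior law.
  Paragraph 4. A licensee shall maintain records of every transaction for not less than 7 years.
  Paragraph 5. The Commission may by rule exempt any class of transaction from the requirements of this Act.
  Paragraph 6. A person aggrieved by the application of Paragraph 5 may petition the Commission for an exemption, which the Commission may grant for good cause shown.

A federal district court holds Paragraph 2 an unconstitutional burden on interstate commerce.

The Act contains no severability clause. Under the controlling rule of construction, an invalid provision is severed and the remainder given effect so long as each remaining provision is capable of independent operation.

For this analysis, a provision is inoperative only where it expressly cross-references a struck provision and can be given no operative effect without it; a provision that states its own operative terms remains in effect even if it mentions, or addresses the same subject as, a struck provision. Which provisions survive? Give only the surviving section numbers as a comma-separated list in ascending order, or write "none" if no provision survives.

Paragraph 2 is struck. The only function of Paragraph 3 is the grandfather exemption from Paragraph 2, so it cannot stand once Paragraph 2 is removed. Under the stated default rule, only provisions that cannot operate independently fall away; the rest are enforced. Paragraph 1, Paragraph 4, Paragraph 5, and Paragraph 6 remain in effect.

1, 4, 5, 6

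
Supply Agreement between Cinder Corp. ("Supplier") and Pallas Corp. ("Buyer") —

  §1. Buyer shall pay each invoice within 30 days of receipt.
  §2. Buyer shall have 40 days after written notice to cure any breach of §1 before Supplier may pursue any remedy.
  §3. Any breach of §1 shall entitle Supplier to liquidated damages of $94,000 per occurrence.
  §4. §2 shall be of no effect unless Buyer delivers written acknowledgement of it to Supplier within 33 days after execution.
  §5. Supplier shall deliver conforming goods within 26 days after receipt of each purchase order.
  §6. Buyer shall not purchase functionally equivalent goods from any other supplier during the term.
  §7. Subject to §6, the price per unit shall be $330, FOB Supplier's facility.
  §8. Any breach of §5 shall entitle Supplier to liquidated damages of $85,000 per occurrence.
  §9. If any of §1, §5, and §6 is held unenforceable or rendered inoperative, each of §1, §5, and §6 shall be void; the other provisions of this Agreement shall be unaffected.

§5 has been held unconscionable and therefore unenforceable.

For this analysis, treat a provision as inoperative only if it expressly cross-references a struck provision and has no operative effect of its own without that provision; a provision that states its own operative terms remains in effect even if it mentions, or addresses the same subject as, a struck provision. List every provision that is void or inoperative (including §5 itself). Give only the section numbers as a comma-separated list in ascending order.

§5 is struck. §8 operates only by reference to §5, so it falls with §5. §7 mentions §6 but its own obligation stands independently of §6, so §7 is not affected. §9 declares §1, §5, and §6 mutually dependent; since one of them has fallen, all of them are of no effect. That brings down §1 and §6 as well. §2, §3, and §4 in turn depend solely on a provision now struck and likewise fall. The remainder continues in force under §9. §7 and §9 remain in effect.

1, 2, 3, 4, 5, 6, 8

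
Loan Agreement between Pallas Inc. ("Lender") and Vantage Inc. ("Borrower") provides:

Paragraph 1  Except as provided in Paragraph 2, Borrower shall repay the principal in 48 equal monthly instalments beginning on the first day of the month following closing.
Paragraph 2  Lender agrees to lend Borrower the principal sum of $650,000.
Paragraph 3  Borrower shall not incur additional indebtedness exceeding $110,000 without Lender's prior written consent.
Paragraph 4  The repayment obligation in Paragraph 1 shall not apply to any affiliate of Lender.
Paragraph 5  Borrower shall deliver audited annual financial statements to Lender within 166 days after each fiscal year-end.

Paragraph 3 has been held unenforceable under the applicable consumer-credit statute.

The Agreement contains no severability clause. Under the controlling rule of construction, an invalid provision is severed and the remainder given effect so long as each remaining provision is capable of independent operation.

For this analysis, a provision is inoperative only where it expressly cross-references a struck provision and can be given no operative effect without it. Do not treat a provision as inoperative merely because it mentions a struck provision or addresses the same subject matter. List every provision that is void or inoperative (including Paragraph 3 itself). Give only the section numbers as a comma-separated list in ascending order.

3

Paragraph 3 is struck. No other provision's operative terms depend on Paragraph 3. Under the stated default rule, only provisions that cannot operate independently fall away; the rest are enforced. That leaves Paragraph 1, Paragraph 2, Paragraph 4, and Paragraph 5 in effect.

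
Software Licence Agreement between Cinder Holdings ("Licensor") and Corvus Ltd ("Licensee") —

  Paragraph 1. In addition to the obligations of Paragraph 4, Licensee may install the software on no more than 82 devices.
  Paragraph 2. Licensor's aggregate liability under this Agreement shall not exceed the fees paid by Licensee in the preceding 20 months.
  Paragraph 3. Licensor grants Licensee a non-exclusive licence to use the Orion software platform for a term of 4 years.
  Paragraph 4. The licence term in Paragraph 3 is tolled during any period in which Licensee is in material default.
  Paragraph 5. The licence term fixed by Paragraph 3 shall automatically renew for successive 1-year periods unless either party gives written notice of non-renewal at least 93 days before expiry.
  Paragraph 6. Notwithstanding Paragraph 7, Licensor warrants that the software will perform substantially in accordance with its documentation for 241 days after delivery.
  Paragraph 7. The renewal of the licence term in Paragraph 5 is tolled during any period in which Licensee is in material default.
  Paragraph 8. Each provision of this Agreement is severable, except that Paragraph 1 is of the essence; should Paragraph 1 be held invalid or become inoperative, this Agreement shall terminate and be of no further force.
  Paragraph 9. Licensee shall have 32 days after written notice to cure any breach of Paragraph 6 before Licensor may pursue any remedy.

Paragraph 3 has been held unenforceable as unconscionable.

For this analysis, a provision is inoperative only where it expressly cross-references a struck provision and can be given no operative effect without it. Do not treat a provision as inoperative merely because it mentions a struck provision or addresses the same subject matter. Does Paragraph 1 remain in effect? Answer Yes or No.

Paragraph 3 is struck. The whole of Paragraph 4 is the tolling of the licence term, defined by reference to Paragraph 3, so Paragraph 4 cannot stand once Paragraph 3 is removed. Paragraph 5 has no operative effect of its own apart from Paragraph 3 and is therefore inoperative. Paragraph 7 has no operative effect of its own apart from Paragraph 5 and is therefore inoperative. Although Paragraph 1 refers to Paragraph 4, its operative terms do not depend on Paragraph 4, so it remains in effect. Paragraph 6 mentions Paragraph 7 but its own obligation stands independently of Paragraph 7, so Paragraph 6 is not affected. Paragraph 8 makes Paragraph 1 an essential term, but Paragraph 1 is unaffected, so the severability proviso in Paragraph 8 preserves the remaining provisions. The provisions still in force are Paragraph 1, Paragraph 2, Paragraph 6, Paragraph 8, and Paragraph 9. Paragraph 1 is among the surviving provisions, so the answer is yes.

Yes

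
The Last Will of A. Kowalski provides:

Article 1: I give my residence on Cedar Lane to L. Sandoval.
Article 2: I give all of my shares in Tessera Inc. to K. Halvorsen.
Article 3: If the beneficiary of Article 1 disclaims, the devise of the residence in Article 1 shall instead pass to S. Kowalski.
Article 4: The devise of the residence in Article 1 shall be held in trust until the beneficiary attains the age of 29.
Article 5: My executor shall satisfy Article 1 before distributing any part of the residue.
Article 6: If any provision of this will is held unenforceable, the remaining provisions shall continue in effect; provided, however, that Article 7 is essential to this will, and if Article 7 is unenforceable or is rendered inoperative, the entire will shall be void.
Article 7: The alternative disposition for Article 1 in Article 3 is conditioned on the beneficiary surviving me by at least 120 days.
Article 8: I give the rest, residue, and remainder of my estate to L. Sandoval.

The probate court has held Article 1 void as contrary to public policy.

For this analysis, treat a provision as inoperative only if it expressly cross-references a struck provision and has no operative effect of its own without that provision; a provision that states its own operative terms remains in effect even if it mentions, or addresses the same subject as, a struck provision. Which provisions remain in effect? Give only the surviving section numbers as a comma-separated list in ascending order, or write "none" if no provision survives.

Article 1 is struck. The only function of Article 3 is the alternative disposition for Article 1, so it cannot stand once Article 1 is removed. Article 4 merely fixes the trust for Article 1; with Article 1 gone it has nothing to operate on and falls away. Article 5 merely fixes the priority direction for Article 1; with Article 1 gone it has nothing to operate on and falls away. Article 7 merely fixes the survivorship condition on Article 3; with Article 3 gone it has nothing to operate on and falls away. Article 6 makes Article 7 an essential term, and Article 7 has been rendered inoperative by the cascade; under Article 6, the entire will is therefore void. No provision of the will survives.

none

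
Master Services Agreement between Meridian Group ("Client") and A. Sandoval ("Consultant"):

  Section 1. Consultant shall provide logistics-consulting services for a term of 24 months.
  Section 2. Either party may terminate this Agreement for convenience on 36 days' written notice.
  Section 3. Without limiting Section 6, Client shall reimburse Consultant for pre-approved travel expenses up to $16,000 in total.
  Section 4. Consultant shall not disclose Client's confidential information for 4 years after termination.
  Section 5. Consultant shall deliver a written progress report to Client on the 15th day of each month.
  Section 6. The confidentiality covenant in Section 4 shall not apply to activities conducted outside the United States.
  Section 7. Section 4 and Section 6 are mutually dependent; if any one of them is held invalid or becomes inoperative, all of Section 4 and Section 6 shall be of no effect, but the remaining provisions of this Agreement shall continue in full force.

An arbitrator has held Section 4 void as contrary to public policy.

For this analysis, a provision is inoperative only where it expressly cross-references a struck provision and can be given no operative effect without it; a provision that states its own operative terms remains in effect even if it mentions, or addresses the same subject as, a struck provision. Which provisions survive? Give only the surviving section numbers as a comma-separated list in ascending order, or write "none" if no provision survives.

Section 4 is struck. Section 6 operates only by reference to Section 4, so it falls with Section 4. Although Section 3 refers to Section 6, its operative terms do not depend on Section 6, so it remains in effect. Section 7 declares Section 4 and Section 6 mutually dependent; since one of them has fallen, all of them are of no effect. The remainder continues in force under Section 7. The provisions still in force are Section 1, Section 2, Section 3, Section 5, and Section 7.

1, 2, 3, 5, 7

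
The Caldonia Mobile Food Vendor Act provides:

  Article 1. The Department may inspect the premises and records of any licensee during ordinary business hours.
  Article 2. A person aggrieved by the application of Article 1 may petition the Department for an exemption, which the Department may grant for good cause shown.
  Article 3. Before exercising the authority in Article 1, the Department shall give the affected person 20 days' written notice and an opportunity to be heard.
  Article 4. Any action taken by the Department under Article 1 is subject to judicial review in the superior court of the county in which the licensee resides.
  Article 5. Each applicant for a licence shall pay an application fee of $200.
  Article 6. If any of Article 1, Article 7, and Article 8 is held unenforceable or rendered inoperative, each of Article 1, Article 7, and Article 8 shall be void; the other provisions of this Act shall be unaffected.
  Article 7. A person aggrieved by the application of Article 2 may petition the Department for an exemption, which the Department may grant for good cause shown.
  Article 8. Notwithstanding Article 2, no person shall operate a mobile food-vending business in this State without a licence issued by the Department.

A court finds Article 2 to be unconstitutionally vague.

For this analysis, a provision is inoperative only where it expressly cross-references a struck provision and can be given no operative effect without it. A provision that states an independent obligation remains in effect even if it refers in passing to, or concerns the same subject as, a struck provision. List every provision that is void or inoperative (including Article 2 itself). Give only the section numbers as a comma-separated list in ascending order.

Article 2 is struck. The only function of Article 7 is the exemption procedure for Article 2, so it cannot stand once Article 2 is removed. Article 6 declares Article 1, Article 7, and Article 8 mutually dependent; since one of them has fallen, all of them are of no effect. That brings down Article 1 and Article 8 as well. Article 3 and Article 4 in turn depend solely on a provision now struck and likewise fall. The remainder continues in force under Article 6. That leaves Article 5 and Article 6 in effect.

1, 2, 3, 4, 7, 8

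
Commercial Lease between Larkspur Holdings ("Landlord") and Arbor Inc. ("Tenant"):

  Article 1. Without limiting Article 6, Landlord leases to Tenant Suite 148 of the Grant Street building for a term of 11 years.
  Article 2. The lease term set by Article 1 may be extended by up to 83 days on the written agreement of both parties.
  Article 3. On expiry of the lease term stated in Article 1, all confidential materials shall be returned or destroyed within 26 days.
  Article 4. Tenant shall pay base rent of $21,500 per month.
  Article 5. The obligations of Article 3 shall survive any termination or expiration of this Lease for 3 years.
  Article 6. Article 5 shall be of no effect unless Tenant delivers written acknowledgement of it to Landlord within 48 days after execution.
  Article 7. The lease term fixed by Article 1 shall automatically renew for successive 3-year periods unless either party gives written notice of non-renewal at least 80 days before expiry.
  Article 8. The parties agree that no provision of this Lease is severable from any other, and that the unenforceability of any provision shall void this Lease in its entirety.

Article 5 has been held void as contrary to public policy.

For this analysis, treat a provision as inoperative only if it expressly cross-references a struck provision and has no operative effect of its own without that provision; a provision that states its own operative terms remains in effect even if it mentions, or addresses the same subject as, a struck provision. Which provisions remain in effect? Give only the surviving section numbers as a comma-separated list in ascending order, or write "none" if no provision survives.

Article 5 is struck. Article 6 operates only by reference to Article 5, so it falls with Article 5. Article 8 provides that the Lease is not severable, so the invalidity of any one provision voids the entire Lease. No provision of the Lease survives.

none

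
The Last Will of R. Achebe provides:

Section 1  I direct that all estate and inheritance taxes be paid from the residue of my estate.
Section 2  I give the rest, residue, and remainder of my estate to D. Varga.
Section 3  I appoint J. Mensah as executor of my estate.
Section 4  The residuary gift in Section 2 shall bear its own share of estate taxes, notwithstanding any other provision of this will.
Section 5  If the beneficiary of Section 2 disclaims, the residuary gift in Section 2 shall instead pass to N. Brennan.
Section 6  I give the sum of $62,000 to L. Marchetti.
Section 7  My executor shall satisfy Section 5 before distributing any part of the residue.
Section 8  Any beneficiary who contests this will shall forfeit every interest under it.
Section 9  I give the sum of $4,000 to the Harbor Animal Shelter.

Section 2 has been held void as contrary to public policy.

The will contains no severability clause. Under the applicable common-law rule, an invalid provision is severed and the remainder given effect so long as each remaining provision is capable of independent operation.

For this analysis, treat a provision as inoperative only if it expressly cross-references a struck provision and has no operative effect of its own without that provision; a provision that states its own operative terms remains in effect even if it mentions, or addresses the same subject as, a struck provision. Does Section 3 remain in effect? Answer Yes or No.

Section 2 is struck. Section 4 operates only by reference to Section 2, so it falls with Section 2. Section 5 has no operative effect of its own apart from Section 2 and is therefore inoperative. Section 7 merely fixes the priority direction for Section 5; with Section 5 gone it has nothing to operate on and falls away. Under the stated default rule, only provisions that cannot operate independently fall away; the rest are enforced. Section 1, Section 3, Section 6, Section 8, and Section 9 remain in effect. Section 3 is among the surviving provisions, so the answer is yes.

Yes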